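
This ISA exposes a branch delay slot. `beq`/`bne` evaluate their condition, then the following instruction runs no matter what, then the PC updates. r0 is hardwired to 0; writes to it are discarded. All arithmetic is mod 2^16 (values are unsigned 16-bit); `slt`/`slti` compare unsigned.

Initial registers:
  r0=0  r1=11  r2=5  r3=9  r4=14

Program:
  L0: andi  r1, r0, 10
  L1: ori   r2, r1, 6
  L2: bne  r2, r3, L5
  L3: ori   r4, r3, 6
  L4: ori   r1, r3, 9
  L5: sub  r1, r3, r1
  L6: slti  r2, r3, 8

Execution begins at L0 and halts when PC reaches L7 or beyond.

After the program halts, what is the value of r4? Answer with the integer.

#0 andi  r1, r0, 10 ; 0/0/5/9/14
#1 ori   r2, r1, 6 ; 0/0/6/9/14
#2 bne  r2, r3, L5 ; 0/0/6/9/14 ; →target
#3 ori   r4, r3, 6 ; 0/0/6/9/15
#5 sub  r1, r3, r1 ; 0/9/6/9/15
#6 slti  r2, r3, 8 ; 0/9/0/9/15

15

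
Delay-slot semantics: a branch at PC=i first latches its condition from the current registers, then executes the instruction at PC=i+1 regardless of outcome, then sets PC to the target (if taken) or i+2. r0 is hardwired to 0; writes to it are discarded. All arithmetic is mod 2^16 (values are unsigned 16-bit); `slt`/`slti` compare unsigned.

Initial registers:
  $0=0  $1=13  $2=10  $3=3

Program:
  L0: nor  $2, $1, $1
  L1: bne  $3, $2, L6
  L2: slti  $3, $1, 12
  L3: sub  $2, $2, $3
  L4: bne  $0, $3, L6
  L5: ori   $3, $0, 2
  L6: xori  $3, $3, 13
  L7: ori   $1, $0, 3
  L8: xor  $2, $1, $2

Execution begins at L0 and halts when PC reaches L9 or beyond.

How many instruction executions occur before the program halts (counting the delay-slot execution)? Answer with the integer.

PC=0  nor  $2, $1, $1        | $0=0 $1=13 $2=65522 $3=3
PC=1  bne  $3, $2, L6        | $0=0 $1=13 $2=65522 $3=3  [TAKEN]
PC=2  slti  $3, $1, 12       | $0=0 $1=13 $2=65522 $3=0
PC=6  xori  $3, $3, 13       | $0=0 $1=13 $2=65522 $3=13
PC=7  ori   $1, $0, 3        | $0=0 $1=3 $2=65522 $3=13
PC=8  xor  $2, $1, $2        | $0=0 $1=3 $2=65521 $3=13

6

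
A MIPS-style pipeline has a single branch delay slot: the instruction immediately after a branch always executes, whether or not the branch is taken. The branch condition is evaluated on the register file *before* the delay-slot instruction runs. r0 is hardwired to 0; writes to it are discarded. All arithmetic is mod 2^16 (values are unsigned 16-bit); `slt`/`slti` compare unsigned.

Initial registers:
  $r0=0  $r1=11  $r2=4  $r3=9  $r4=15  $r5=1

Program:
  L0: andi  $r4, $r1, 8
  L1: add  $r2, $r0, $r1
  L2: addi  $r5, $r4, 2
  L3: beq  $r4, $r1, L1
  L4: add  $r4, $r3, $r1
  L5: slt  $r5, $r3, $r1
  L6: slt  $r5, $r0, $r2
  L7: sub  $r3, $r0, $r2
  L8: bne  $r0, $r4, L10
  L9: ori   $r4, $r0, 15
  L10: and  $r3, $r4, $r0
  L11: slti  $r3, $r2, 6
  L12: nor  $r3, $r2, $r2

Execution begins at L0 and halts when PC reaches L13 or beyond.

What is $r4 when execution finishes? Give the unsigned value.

15

  step pc=0: andi  $r4, $r1, 8  regs=(0,11,4,9,8,1)
  step pc=1: add  $r2, $r0, $r1  regs=(0,11,11,9,8,1)
  step pc=2: addi  $r5, $r4, 2  regs=(0,11,11,9,8,10)
  step pc=3: beq  $r4, $r1, L1  cond=F  regs=(0,11,11,9,8,10)
  step pc=4: add  $r4, $r3, $r1  regs=(0,11,11,9,20,10)
  step pc=5: slt  $r5, $r3, $r1  regs=(0,11,11,9,20,1)
  step pc=6: slt  $r5, $r0, $r2  regs=(0,11,11,9,20,1)
  step pc=7: sub  $r3, $r0, $r2  regs=(0,11,11,65525,20,1)
  step pc=8: bne  $r0, $r4, L10  cond=T  regs=(0,11,11,65525,20,1)
  step pc=9: ori   $r4, $r0, 15  regs=(0,11,11,65525,15,1)
  step pc=10: and  $r3, $r4, $r0  regs=(0,11,11,0,15,1)
  step pc=11: slti  $r3, $r2, 6  regs=(0,11,11,0,15,1)
  step pc=12: nor  $r3, $r2, $r2  regs=(0,11,11,65524,15,1)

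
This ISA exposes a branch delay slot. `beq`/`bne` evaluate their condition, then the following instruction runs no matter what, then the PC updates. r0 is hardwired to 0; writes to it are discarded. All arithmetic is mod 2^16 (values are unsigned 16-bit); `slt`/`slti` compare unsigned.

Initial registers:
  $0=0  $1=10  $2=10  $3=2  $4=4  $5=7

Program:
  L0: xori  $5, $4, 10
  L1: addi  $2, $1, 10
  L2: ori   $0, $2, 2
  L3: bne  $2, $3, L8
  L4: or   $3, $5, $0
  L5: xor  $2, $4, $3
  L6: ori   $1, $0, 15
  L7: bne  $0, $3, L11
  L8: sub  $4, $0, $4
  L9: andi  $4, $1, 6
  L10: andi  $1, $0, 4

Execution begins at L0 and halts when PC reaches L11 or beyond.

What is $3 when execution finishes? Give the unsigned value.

14

#0 xori  $5, $4, 10 ; 0/10/10/2/4/14
#1 addi  $2, $1, 10 ; 0/10/20/2/4/14
#2 ori   $0, $2, 2 ; 0/10/20/2/4/14
#3 bne  $2, $3, L8 ; 0/10/20/2/4/14 ; →target
#4 or   $3, $5, $0 ; 0/10/20/14/4/14
#8 sub  $4, $0, $4 ; 0/10/20/14/65532/14
#9 andi  $4, $1, 6 ; 0/10/20/14/2/14
#10 andi  $1, $0, 4 ; 0/0/20/14/2/14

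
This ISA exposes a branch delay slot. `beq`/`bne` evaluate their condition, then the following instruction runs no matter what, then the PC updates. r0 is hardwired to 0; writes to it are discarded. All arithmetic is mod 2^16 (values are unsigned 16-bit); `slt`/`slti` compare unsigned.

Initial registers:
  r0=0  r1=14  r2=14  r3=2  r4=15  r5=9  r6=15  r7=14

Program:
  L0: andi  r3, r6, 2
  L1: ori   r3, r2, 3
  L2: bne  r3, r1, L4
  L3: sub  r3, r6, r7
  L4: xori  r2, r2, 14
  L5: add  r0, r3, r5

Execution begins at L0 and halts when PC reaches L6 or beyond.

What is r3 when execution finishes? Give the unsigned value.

  step pc=0: andi  r3, r6, 2  regs=(0,14,14,2,15,9,15,14)
  step pc=1: ori   r3, r2, 3  regs=(0,14,14,15,15,9,15,14)
  step pc=2: bne  r3, r1, L4  cond=T  regs=(0,14,14,15,15,9,15,14)
  step pc=3: sub  r3, r6, r7  regs=(0,14,14,1,15,9,15,14)
  step pc=4: xori  r2, r2, 14  regs=(0,14,0,1,15,9,15,14)
  step pc=5: add  r0, r3, r5  regs=(0,14,0,1,15,9,15,14)

1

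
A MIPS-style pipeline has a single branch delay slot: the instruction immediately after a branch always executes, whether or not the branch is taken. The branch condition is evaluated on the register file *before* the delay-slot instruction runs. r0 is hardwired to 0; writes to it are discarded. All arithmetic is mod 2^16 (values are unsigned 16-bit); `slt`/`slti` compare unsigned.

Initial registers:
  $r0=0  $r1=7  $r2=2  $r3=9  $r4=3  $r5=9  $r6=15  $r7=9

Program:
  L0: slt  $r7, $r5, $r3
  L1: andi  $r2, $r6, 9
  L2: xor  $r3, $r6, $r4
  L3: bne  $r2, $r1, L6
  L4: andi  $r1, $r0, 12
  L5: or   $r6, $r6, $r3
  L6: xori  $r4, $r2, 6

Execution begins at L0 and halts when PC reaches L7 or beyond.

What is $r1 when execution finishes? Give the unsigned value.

0

  step pc=0: slt  $r7, $r5, $r3  regs=(0,7,2,9,3,9,15,0)
  step pc=1: andi  $r2, $r6, 9  regs=(0,7,9,9,3,9,15,0)
  step pc=2: xor  $r3, $r6, $r4  regs=(0,7,9,12,3,9,15,0)
  step pc=3: bne  $r2, $r1, L6  cond=T  regs=(0,7,9,12,3,9,15,0)
  step pc=4: andi  $r1, $r0, 12  regs=(0,0,9,12,3,9,15,0)
  step pc=6: xori  $r4, $r2, 6  regs=(0,0,9,12,15,9,15,0)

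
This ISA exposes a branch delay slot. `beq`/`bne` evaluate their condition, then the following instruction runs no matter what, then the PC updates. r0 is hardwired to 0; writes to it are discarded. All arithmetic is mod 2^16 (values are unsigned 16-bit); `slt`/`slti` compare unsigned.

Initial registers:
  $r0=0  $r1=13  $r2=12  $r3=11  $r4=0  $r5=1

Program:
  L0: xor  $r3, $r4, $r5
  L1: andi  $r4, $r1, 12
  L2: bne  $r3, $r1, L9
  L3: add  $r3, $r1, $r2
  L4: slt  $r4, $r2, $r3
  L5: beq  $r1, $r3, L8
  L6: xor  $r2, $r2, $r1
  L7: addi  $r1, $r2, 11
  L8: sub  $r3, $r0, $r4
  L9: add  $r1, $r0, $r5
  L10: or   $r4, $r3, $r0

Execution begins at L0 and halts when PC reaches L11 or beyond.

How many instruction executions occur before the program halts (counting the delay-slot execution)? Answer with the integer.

  step pc=0: xor  $r3, $r4, $r5  regs=(0,13,12,1,0,1)
  step pc=1: andi  $r4, $r1, 12  regs=(0,13,12,1,12,1)
  step pc=2: bne  $r3, $r1, L9  cond=T  regs=(0,13,12,1,12,1)
  step pc=3: add  $r3, $r1, $r2  regs=(0,13,12,25,12,1)
  step pc=9: add  $r1, $r0, $r5  regs=(0,1,12,25,12,1)
  step pc=10: or   $r4, $r3, $r0  regs=(0,1,12,25,25,1)

6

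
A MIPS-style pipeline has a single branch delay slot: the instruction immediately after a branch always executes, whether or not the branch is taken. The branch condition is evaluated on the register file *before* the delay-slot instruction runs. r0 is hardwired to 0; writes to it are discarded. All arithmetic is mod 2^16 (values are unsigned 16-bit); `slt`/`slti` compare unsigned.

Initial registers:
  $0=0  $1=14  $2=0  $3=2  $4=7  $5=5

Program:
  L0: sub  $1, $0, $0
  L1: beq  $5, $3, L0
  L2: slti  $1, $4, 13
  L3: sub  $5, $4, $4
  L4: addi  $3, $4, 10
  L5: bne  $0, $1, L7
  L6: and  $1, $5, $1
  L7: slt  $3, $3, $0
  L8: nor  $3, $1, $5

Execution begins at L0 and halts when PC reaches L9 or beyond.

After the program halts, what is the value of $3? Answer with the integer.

  step pc=0: sub  $1, $0, $0  regs=(0,0,0,2,7,5)
  step pc=1: beq  $5, $3, L0  cond=F  regs=(0,0,0,2,7,5)
  step pc=2: slti  $1, $4, 13  regs=(0,1,0,2,7,5)
  step pc=3: sub  $5, $4, $4  regs=(0,1,0,2,7,0)
  step pc=4: addi  $3, $4, 10  regs=(0,1,0,17,7,0)
  step pc=5: bne  $0, $1, L7  cond=T  regs=(0,1,0,17,7,0)
  step pc=6: and  $1, $5, $1  regs=(0,0,0,17,7,0)
  step pc=7: slt  $3, $3, $0  regs=(0,0,0,0,7,0)
  step pc=8: nor  $3, $1, $5  regs=(0,0,0,65535,7,0)

65535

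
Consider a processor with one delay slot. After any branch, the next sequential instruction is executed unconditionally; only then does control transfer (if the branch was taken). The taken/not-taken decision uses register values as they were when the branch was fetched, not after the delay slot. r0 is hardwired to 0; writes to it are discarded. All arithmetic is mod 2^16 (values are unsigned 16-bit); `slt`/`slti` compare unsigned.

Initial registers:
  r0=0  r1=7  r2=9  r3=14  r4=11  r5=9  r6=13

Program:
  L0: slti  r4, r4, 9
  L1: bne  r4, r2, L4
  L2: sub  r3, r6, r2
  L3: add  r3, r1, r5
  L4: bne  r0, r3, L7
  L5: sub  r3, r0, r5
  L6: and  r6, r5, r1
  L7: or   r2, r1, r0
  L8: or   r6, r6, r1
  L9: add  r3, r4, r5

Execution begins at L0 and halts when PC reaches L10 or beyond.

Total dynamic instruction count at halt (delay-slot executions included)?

[0] slti  r4, r4, 9  →  {r0:0, r1:7, r2:9, r3:14, r4:0, r5:9, r6:13}
[1] bne  r4, r2, L4  →  {r0:0, r1:7, r2:9, r3:14, r4:0, r5:9, r6:13}  ⟨branch taken⟩
[2] sub  r3, r6, r2  →  {r0:0, r1:7, r2:9, r3:4, r4:0, r5:9, r6:13}
[4] bne  r0, r3, L7  →  {r0:0, r1:7, r2:9, r3:4, r4:0, r5:9, r6:13}  ⟨branch taken⟩
[5] sub  r3, r0, r5  →  {r0:0, r1:7, r2:9, r3:65527, r4:0, r5:9, r6:13}
[7] or   r2, r1, r0  →  {r0:0, r1:7, r2:7, r3:65527, r4:0, r5:9, r6:13}
[8] or   r6, r6, r1  →  {r0:0, r1:7, r2:7, r3:65527, r4:0, r5:9, r6:15}
[9] add  r3, r4, r5  →  {r0:0, r1:7, r2:7, r3:9, r4:0, r5:9, r6:15}

8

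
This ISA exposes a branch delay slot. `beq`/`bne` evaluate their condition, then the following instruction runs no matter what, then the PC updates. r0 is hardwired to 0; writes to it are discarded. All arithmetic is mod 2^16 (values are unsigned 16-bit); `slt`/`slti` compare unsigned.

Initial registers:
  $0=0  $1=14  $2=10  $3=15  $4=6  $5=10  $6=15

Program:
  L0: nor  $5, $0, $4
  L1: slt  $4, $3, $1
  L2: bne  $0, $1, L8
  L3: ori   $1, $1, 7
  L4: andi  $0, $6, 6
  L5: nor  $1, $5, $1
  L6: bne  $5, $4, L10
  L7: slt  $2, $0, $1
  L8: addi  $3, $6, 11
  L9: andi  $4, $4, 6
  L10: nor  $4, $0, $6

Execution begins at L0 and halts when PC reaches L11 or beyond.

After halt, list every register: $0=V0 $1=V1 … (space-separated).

[0] nor  $5, $0, $4  →  {$0:0, $1:14, $2:10, $3:15, $4:6, $5:65529, $6:15}
[1] slt  $4, $3, $1  →  {$0:0, $1:14, $2:10, $3:15, $4:0, $5:65529, $6:15}
[2] bne  $0, $1, L8  →  {$0:0, $1:14, $2:10, $3:15, $4:0, $5:65529, $6:15}  ⟨branch taken⟩
[3] ori   $1, $1, 7  →  {$0:0, $1:15, $2:10, $3:15, $4:0, $5:65529, $6:15}
[8] addi  $3, $6, 11  →  {$0:0, $1:15, $2:10, $3:26, $4:0, $5:65529, $6:15}
[9] andi  $4, $4, 6  →  {$0:0, $1:15, $2:10, $3:26, $4:0, $5:65529, $6:15}
[10] nor  $4, $0, $6  →  {$0:0, $1:15, $2:10, $3:26, $4:65520, $5:65529, $6:15}

$0=0 $1=15 $2=10 $3=26 $4=65520 $5=65529 $6=15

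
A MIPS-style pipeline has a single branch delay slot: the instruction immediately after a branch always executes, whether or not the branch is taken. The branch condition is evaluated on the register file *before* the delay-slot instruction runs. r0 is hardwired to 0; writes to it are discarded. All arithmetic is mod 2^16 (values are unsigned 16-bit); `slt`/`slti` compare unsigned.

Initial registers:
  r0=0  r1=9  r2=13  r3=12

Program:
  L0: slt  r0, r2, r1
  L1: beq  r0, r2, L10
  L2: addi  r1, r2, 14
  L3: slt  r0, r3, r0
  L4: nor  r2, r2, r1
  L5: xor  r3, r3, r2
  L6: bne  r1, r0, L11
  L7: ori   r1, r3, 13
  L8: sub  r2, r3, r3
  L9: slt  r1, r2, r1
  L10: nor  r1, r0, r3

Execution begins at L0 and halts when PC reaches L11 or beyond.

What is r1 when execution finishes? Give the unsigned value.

PC=0  slt  r0, r2, r1        | r0=0 r1=9 r2=13 r3=12
PC=1  beq  r0, r2, L10       | r0=0 r1=9 r2=13 r3=12  [not taken]
PC=2  addi  r1, r2, 14       | r0=0 r1=27 r2=13 r3=12
PC=3  slt  r0, r3, r0        | r0=0 r1=27 r2=13 r3=12
PC=4  nor  r2, r2, r1        | r0=0 r1=27 r2=65504 r3=12
PC=5  xor  r3, r3, r2        | r0=0 r1=27 r2=65504 r3=65516
PC=6  bne  r1, r0, L11       | r0=0 r1=27 r2=65504 r3=65516  [TAKEN]
PC=7  ori   r1, r3, 13       | r0=0 r1=65517 r2=65504 r3=65516

65517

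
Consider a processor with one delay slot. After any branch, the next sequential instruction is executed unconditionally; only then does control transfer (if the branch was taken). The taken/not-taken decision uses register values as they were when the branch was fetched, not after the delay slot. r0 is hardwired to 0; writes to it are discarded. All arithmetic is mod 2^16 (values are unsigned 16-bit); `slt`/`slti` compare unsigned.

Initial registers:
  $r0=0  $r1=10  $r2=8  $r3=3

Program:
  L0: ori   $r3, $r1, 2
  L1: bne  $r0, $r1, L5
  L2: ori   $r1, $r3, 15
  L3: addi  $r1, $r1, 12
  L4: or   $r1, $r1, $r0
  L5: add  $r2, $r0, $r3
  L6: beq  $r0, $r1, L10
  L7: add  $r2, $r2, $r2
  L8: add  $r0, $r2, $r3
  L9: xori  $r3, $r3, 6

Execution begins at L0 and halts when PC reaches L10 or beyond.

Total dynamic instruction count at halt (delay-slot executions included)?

PC=0  ori   $r3, $r1, 2      | $r0=0 $r1=10 $r2=8 $r3=10
PC=1  bne  $r0, $r1, L5      | $r0=0 $r1=10 $r2=8 $r3=10  [TAKEN]
PC=2  ori   $r1, $r3, 15     | $r0=0 $r1=15 $r2=8 $r3=10
PC=5  add  $r2, $r0, $r3     | $r0=0 $r1=15 $r2=10 $r3=10
PC=6  beq  $r0, $r1, L10     | $r0=0 $r1=15 $r2=10 $r3=10  [not taken]
PC=7  add  $r2, $r2, $r2     | $r0=0 $r1=15 $r2=20 $r3=10
PC=8  add  $r0, $r2, $r3     | $r0=0 $r1=15 $r2=20 $r3=10
PC=9  xori  $r3, $r3, 6      | $r0=0 $r1=15 $r2=20 $r3=12

8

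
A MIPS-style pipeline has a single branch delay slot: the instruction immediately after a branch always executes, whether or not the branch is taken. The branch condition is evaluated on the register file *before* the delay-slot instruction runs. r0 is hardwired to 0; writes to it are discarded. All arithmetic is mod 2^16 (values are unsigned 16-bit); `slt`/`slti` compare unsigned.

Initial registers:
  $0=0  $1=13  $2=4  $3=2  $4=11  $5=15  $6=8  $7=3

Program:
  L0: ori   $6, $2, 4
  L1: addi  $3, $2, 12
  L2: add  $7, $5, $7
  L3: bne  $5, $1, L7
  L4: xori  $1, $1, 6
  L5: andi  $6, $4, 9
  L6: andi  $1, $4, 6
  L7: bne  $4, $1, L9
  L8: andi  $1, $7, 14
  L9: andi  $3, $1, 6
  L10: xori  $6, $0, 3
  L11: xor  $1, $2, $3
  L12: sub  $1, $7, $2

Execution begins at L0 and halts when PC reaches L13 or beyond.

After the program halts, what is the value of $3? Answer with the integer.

#0 ori   $6, $2, 4 ; 0/13/4/2/11/15/4/3
#1 addi  $3, $2, 12 ; 0/13/4/16/11/15/4/3
#2 add  $7, $5, $7 ; 0/13/4/16/11/15/4/18
#3 bne  $5, $1, L7 ; 0/13/4/16/11/15/4/18 ; →target
#4 xori  $1, $1, 6 ; 0/11/4/16/11/15/4/18
#7 bne  $4, $1, L9 ; 0/11/4/16/11/15/4/18 ; →fallthru
#8 andi  $1, $7, 14 ; 0/2/4/16/11/15/4/18
#9 andi  $3, $1, 6 ; 0/2/4/2/11/15/4/18
#10 xori  $6, $0, 3 ; 0/2/4/2/11/15/3/18
#11 xor  $1, $2, $3 ; 0/6/4/2/11/15/3/18
#12 sub  $1, $7, $2 ; 0/14/4/2/11/15/3/18

2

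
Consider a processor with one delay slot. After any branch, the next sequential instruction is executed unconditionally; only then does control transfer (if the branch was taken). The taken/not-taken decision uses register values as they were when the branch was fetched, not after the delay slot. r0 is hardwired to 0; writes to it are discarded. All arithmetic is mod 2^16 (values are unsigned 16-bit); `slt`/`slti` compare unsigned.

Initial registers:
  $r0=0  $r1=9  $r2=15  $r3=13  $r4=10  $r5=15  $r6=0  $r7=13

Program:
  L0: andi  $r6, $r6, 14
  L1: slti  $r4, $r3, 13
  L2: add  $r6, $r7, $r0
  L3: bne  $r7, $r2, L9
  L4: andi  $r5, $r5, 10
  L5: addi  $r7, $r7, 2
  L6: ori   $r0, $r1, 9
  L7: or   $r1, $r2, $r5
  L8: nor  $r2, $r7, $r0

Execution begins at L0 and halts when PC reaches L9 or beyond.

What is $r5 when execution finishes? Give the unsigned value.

10

  step pc=0: andi  $r6, $r6, 14  regs=(0,9,15,13,10,15,0,13)
  step pc=1: slti  $r4, $r3, 13  regs=(0,9,15,13,0,15,0,13)
  step pc=2: add  $r6, $r7, $r0  regs=(0,9,15,13,0,15,13,13)
  step pc=3: bne  $r7, $r2, L9  cond=T  regs=(0,9,15,13,0,15,13,13)
  step pc=4: andi  $r5, $r5, 10  regs=(0,9,15,13,0,10,13,13)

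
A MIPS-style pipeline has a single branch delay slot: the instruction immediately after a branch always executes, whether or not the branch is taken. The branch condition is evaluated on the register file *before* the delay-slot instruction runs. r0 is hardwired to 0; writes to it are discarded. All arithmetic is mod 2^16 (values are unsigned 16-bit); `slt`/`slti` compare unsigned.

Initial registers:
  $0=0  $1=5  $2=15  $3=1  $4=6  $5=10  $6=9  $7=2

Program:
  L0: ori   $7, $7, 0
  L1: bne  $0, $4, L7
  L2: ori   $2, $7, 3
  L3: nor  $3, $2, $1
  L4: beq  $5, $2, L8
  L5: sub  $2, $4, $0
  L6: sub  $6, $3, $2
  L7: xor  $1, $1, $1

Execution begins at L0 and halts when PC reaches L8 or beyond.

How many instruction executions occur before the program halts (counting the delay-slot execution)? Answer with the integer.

[0] ori   $7, $7, 0  →  {$0:0, $1:5, $2:15, $3:1, $4:6, $5:10, $6:9, $7:2}
[1] bne  $0, $4, L7  →  {$0:0, $1:5, $2:15, $3:1, $4:6, $5:10, $6:9, $7:2}  ⟨branch taken⟩
[2] ori   $2, $7, 3  →  {$0:0, $1:5, $2:3, $3:1, $4:6, $5:10, $6:9, $7:2}
[7] xor  $1, $1, $1  →  {$0:0, $1:0, $2:3, $3:1, $4:6, $5:10, $6:9, $7:2}

4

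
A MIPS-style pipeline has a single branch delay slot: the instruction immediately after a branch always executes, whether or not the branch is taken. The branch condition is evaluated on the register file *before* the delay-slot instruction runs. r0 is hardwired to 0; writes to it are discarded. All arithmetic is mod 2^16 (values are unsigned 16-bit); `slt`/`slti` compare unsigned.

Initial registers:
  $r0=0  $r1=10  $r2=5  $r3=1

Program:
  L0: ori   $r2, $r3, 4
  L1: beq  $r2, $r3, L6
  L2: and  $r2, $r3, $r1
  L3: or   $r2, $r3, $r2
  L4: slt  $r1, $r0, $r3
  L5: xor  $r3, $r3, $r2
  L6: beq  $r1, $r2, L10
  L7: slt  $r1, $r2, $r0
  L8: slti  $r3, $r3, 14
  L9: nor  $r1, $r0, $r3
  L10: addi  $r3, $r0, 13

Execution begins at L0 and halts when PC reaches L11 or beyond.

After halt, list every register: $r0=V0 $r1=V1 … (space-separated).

$r0=0 $r1=0 $r2=1 $r3=13

#0 ori   $r2, $r3, 4 ; 0/10/5/1
#1 beq  $r2, $r3, L6 ; 0/10/5/1 ; →fallthru
#2 and  $r2, $r3, $r1 ; 0/10/0/1
#3 or   $r2, $r3, $r2 ; 0/10/1/1
#4 slt  $r1, $r0, $r3 ; 0/1/1/1
#5 xor  $r3, $r3, $r2 ; 0/1/1/0
#6 beq  $r1, $r2, L10 ; 0/1/1/0 ; →target
#7 slt  $r1, $r2, $r0 ; 0/0/1/0
#10 addi  $r3, $r0, 13 ; 0/0/1/13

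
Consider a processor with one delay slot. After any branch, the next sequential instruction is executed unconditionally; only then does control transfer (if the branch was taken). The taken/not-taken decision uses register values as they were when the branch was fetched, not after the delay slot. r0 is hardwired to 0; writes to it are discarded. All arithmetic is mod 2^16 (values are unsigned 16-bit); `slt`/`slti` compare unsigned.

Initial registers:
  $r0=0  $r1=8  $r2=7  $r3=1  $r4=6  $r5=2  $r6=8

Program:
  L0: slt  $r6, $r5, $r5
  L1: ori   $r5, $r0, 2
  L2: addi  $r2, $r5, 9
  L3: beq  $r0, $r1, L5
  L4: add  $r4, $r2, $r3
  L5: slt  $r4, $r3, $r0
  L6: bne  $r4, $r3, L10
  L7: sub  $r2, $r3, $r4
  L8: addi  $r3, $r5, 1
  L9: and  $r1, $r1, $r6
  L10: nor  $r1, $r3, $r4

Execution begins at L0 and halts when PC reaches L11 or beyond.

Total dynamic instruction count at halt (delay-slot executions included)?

9

#0 slt  $r6, $r5, $r5 ; 0/8/7/1/6/2/0
#1 ori   $r5, $r0, 2 ; 0/8/7/1/6/2/0
#2 addi  $r2, $r5, 9 ; 0/8/11/1/6/2/0
#3 beq  $r0, $r1, L5 ; 0/8/11/1/6/2/0 ; →fallthru
#4 add  $r4, $r2, $r3 ; 0/8/11/1/12/2/0
#5 slt  $r4, $r3, $r0 ; 0/8/11/1/0/2/0
#6 bne  $r4, $r3, L10 ; 0/8/11/1/0/2/0 ; →target
#7 sub  $r2, $r3, $r4 ; 0/8/1/1/0/2/0
#10 nor  $r1, $r3, $r4 ; 0/65534/1/1/0/2/0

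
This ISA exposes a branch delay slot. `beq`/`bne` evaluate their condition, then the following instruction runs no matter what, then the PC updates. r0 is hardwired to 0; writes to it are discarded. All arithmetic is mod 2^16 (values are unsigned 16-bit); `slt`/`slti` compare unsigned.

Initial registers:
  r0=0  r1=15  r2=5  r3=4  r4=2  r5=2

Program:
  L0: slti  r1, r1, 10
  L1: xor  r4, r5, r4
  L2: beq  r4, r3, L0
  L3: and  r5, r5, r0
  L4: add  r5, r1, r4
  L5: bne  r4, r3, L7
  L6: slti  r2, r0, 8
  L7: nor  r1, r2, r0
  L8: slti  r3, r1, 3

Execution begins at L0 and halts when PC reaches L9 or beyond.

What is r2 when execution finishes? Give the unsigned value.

1

#0 slti  r1, r1, 10 ; 0/0/5/4/2/2
#1 xor  r4, r5, r4 ; 0/0/5/4/0/2
#2 beq  r4, r3, L0 ; 0/0/5/4/0/2 ; →fallthru
#3 and  r5, r5, r0 ; 0/0/5/4/0/0
#4 add  r5, r1, r4 ; 0/0/5/4/0/0
#5 bne  r4, r3, L7 ; 0/0/5/4/0/0 ; →target
#6 slti  r2, r0, 8 ; 0/0/1/4/0/0
#7 nor  r1, r2, r0 ; 0/65534/1/4/0/0
#8 slti  r3, r1, 3 ; 0/65534/1/0/0/0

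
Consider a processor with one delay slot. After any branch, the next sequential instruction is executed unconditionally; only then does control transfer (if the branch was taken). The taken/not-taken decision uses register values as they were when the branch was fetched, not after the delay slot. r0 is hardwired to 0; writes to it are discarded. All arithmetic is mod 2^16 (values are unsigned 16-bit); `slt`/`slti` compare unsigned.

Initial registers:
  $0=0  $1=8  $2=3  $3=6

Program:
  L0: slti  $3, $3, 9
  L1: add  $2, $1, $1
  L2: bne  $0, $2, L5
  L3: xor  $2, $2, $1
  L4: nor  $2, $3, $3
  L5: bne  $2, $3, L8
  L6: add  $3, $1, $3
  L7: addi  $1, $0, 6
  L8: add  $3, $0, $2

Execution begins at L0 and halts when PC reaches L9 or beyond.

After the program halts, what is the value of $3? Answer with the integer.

PC=0  slti  $3, $3, 9        | $0=0 $1=8 $2=3 $3=1
PC=1  add  $2, $1, $1        | $0=0 $1=8 $2=16 $3=1
PC=2  bne  $0, $2, L5        | $0=0 $1=8 $2=16 $3=1  [TAKEN]
PC=3  xor  $2, $2, $1        | $0=0 $1=8 $2=24 $3=1
PC=5  bne  $2, $3, L8        | $0=0 $1=8 $2=24 $3=1  [TAKEN]
PC=6  add  $3, $1, $3        | $0=0 $1=8 $2=24 $3=9
PC=8  add  $3, $0, $2        | $0=0 $1=8 $2=24 $3=24

24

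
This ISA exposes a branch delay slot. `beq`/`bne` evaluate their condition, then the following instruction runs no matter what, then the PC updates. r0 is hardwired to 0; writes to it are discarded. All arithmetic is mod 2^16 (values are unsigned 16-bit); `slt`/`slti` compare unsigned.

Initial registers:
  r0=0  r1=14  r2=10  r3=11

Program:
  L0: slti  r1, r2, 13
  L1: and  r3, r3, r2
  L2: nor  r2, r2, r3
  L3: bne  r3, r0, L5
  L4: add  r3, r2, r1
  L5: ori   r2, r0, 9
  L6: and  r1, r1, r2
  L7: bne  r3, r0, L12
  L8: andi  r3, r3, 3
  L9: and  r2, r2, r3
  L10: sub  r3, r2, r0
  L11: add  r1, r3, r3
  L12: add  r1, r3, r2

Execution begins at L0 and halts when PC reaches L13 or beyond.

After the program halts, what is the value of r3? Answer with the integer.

2

#0 slti  r1, r2, 13 ; 0/1/10/11
#1 and  r3, r3, r2 ; 0/1/10/10
#2 nor  r2, r2, r3 ; 0/1/65525/10
#3 bne  r3, r0, L5 ; 0/1/65525/10 ; →target
#4 add  r3, r2, r1 ; 0/1/65525/65526
#5 ori   r2, r0, 9 ; 0/1/9/65526
#6 and  r1, r1, r2 ; 0/1/9/65526
#7 bne  r3, r0, L12 ; 0/1/9/65526 ; →target
#8 andi  r3, r3, 3 ; 0/1/9/2
#12 add  r1, r3, r2 ; 0/11/9/2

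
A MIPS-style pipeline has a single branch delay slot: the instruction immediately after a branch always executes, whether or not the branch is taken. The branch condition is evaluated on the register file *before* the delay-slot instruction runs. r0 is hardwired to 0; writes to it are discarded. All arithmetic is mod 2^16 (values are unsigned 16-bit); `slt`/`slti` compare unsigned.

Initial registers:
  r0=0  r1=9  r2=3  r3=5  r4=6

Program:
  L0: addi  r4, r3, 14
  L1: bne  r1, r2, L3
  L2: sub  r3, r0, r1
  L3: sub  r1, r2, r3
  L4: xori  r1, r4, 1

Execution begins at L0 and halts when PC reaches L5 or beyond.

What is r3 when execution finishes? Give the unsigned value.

65527

PC=0  addi  r4, r3, 14       | r0=0 r1=9 r2=3 r3=5 r4=19
PC=1  bne  r1, r2, L3        | r0=0 r1=9 r2=3 r3=5 r4=19  [TAKEN]
PC=2  sub  r3, r0, r1        | r0=0 r1=9 r2=3 r3=65527 r4=19
PC=3  sub  r1, r2, r3        | r0=0 r1=12 r2=3 r3=65527 r4=19
PC=4  xori  r1, r4, 1        | r0=0 r1=18 r2=3 r3=65527 r4=19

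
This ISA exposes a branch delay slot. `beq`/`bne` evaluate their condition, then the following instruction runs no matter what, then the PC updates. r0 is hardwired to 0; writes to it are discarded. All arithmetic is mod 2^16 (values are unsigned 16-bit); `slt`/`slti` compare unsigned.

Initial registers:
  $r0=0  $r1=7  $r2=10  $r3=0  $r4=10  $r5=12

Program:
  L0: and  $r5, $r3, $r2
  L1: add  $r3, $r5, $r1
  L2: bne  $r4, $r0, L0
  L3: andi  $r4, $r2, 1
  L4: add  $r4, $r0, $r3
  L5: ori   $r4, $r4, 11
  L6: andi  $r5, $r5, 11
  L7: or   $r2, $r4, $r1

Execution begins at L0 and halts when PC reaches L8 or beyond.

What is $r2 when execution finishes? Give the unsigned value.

15

  step pc=0: and  $r5, $r3, $r2  regs=(0,7,10,0,10,0)
  step pc=1: add  $r3, $r5, $r1  regs=(0,7,10,7,10,0)
  step pc=2: bne  $r4, $r0, L0  cond=T  regs=(0,7,10,7,10,0)
  step pc=3: andi  $r4, $r2, 1  regs=(0,7,10,7,0,0)
  step pc=0: and  $r5, $r3, $r2  regs=(0,7,10,7,0,2)
  step pc=1: add  $r3, $r5, $r1  regs=(0,7,10,9,0,2)
  step pc=2: bne  $r4, $r0, L0  cond=F  regs=(0,7,10,9,0,2)
  step pc=3: andi  $r4, $r2, 1  regs=(0,7,10,9,0,2)
  step pc=4: add  $r4, $r0, $r3  regs=(0,7,10,9,9,2)
  step pc=5: ori   $r4, $r4, 11  regs=(0,7,10,9,11,2)
  step pc=6: andi  $r5, $r5, 11  regs=(0,7,10,9,11,2)
  step pc=7: or   $r2, $r4, $r1  regs=(0,7,15,9,11,2)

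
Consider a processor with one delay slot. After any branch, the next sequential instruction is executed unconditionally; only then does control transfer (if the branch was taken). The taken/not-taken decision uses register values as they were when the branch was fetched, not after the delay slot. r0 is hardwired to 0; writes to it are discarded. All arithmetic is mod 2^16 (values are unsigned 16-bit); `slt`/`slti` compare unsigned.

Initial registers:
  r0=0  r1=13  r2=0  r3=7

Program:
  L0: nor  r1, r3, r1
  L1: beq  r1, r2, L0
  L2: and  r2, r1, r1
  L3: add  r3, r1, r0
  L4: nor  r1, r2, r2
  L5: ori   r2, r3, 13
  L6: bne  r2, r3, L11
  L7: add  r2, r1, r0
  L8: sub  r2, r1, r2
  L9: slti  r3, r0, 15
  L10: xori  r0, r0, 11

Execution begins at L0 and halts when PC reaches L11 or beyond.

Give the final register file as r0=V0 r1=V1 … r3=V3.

PC=0  nor  r1, r3, r1        | r0=0 r1=65520 r2=0 r3=7
PC=1  beq  r1, r2, L0        | r0=0 r1=65520 r2=0 r3=7  [not taken]
PC=2  and  r2, r1, r1        | r0=0 r1=65520 r2=65520 r3=7
PC=3  add  r3, r1, r0        | r0=0 r1=65520 r2=65520 r3=65520
PC=4  nor  r1, r2, r2        | r0=0 r1=15 r2=65520 r3=65520
PC=5  ori   r2, r3, 13       | r0=0 r1=15 r2=65533 r3=65520
PC=6  bne  r2, r3, L11       | r0=0 r1=15 r2=65533 r3=65520  [TAKEN]
PC=7  add  r2, r1, r0        | r0=0 r1=15 r2=15 r3=65520

r0=0 r1=15 r2=15 r3=65520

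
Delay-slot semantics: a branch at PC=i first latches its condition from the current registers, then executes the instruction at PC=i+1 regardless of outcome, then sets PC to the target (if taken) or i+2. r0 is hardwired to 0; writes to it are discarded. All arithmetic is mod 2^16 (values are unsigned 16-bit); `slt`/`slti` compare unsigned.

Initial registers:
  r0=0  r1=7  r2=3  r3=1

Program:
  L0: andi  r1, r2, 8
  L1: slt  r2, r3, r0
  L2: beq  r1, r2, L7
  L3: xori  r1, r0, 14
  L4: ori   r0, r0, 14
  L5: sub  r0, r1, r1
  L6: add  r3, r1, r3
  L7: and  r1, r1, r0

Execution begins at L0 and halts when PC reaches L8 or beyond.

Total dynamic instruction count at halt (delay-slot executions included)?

#0 andi  r1, r2, 8 ; 0/0/3/1
#1 slt  r2, r3, r0 ; 0/0/0/1
#2 beq  r1, r2, L7 ; 0/0/0/1 ; →target
#3 xori  r1, r0, 14 ; 0/14/0/1
#7 and  r1, r1, r0 ; 0/0/0/1

5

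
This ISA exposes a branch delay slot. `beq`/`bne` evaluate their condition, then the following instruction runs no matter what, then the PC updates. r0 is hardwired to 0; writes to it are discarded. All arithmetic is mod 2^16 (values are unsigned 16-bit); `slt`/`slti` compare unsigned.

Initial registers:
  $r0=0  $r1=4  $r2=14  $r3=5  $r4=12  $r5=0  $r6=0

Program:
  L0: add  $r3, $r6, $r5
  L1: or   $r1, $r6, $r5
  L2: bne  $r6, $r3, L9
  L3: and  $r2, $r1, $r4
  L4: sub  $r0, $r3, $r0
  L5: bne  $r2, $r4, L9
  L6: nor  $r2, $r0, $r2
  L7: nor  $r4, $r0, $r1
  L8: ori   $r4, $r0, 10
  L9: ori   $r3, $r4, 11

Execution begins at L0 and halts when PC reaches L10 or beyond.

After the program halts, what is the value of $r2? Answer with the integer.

[0] add  $r3, $r6, $r5  →  {$r0:0, $r1:4, $r2:14, $r3:0, $r4:12, $r5:0, $r6:0}
[1] or   $r1, $r6, $r5  →  {$r0:0, $r1:0, $r2:14, $r3:0, $r4:12, $r5:0, $r6:0}
[2] bne  $r6, $r3, L9  →  {$r0:0, $r1:0, $r2:14, $r3:0, $r4:12, $r5:0, $r6:0}  ⟨branch fallthrough⟩
[3] and  $r2, $r1, $r4  →  {$r0:0, $r1:0, $r2:0, $r3:0, $r4:12, $r5:0, $r6:0}
[4] sub  $r0, $r3, $r0  →  {$r0:0, $r1:0, $r2:0, $r3:0, $r4:12, $r5:0, $r6:0}
[5] bne  $r2, $r4, L9  →  {$r0:0, $r1:0, $r2:0, $r3:0, $r4:12, $r5:0, $r6:0}  ⟨branch taken⟩
[6] nor  $r2, $r0, $r2  →  {$r0:0, $r1:0, $r2:65535, $r3:0, $r4:12, $r5:0, $r6:0}
[9] ori   $r3, $r4, 11  →  {$r0:0, $r1:0, $r2:65535, $r3:15, $r4:12, $r5:0, $r6:0}

65535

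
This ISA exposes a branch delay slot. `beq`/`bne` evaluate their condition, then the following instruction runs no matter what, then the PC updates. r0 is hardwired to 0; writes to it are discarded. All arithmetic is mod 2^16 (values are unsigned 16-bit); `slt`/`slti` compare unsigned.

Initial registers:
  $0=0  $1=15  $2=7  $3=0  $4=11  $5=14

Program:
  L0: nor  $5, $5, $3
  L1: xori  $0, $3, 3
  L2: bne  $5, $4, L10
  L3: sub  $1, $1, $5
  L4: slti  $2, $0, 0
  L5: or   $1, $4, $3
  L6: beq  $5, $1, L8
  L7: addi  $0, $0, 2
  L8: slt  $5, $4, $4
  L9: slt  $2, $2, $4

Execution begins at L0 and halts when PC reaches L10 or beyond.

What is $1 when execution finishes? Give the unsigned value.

[0] nor  $5, $5, $3  →  {$0:0, $1:15, $2:7, $3:0, $4:11, $5:65521}
[1] xori  $0, $3, 3  →  {$0:0, $1:15, $2:7, $3:0, $4:11, $5:65521}
[2] bne  $5, $4, L10  →  {$0:0, $1:15, $2:7, $3:0, $4:11, $5:65521}  ⟨branch taken⟩
[3] sub  $1, $1, $5  →  {$0:0, $1:30, $2:7, $3:0, $4:11, $5:65521}

30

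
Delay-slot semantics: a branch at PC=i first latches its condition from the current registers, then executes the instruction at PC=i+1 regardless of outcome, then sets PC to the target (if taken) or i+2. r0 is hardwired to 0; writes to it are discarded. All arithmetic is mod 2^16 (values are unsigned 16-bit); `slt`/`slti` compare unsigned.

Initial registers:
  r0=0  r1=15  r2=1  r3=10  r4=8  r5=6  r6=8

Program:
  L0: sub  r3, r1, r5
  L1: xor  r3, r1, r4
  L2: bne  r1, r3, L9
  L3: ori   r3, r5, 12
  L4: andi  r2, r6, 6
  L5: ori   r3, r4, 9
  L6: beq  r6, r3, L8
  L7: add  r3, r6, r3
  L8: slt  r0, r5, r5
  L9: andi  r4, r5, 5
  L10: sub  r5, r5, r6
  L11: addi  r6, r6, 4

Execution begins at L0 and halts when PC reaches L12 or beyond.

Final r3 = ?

14

  step pc=0: sub  r3, r1, r5  regs=(0,15,1,9,8,6,8)
  step pc=1: xor  r3, r1, r4  regs=(0,15,1,7,8,6,8)
  step pc=2: bne  r1, r3, L9  cond=T  regs=(0,15,1,7,8,6,8)
  step pc=3: ori   r3, r5, 12  regs=(0,15,1,14,8,6,8)
  step pc=9: andi  r4, r5, 5  regs=(0,15,1,14,4,6,8)
  step pc=10: sub  r5, r5, r6  regs=(0,15,1,14,4,65534,8)
  step pc=11: addi  r6, r6, 4  regs=(0,15,1,14,4,65534,12)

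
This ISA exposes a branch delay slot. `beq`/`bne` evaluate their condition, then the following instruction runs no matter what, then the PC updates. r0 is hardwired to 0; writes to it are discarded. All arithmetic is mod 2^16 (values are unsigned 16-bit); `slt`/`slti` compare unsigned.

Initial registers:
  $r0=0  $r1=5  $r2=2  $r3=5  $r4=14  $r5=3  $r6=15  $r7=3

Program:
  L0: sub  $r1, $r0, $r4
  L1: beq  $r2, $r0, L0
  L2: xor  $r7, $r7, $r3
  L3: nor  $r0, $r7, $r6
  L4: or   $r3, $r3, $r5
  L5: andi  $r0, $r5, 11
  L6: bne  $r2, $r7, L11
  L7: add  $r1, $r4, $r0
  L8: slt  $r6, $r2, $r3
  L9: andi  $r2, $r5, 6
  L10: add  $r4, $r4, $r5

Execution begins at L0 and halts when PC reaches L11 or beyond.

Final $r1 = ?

14

[0] sub  $r1, $r0, $r4  →  {$r0:0, $r1:65522, $r2:2, $r3:5, $r4:14, $r5:3, $r6:15, $r7:3}
[1] beq  $r2, $r0, L0  →  {$r0:0, $r1:65522, $r2:2, $r3:5, $r4:14, $r5:3, $r6:15, $r7:3}  ⟨branch fallthrough⟩
[2] xor  $r7, $r7, $r3  →  {$r0:0, $r1:65522, $r2:2, $r3:5, $r4:14, $r5:3, $r6:15, $r7:6}
[3] nor  $r0, $r7, $r6  →  {$r0:0, $r1:65522, $r2:2, $r3:5, $r4:14, $r5:3, $r6:15, $r7:6}
[4] or   $r3, $r3, $r5  →  {$r0:0, $r1:65522, $r2:2, $r3:7, $r4:14, $r5:3, $r6:15, $r7:6}
[5] andi  $r0, $r5, 11  →  {$r0:0, $r1:65522, $r2:2, $r3:7, $r4:14, $r5:3, $r6:15, $r7:6}
[6] bne  $r2, $r7, L11  →  {$r0:0, $r1:65522, $r2:2, $r3:7, $r4:14, $r5:3, $r6:15, $r7:6}  ⟨branch taken⟩
[7] add  $r1, $r4, $r0  →  {$r0:0, $r1:14, $r2:2, $r3:7, $r4:14, $r5:3, $r6:15, $r7:6}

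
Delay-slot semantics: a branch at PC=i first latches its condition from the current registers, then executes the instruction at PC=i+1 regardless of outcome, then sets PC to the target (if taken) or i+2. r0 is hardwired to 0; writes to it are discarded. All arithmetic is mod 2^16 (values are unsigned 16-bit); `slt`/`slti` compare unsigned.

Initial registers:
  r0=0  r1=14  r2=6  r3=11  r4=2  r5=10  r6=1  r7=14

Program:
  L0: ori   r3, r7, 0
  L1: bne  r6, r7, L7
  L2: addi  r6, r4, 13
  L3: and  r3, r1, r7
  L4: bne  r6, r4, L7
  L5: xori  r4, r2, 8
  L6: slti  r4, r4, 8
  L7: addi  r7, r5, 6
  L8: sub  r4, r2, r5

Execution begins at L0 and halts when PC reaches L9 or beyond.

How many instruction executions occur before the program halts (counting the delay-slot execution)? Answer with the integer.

5

PC=0  ori   r3, r7, 0        | r0=0 r1=14 r2=6 r3=14 r4=2 r5=10 r6=1 r7=14
PC=1  bne  r6, r7, L7        | r0=0 r1=14 r2=6 r3=14 r4=2 r5=10 r6=1 r7=14  [TAKEN]
PC=2  addi  r6, r4, 13       | r0=0 r1=14 r2=6 r3=14 r4=2 r5=10 r6=15 r7=14
PC=7  addi  r7, r5, 6        | r0=0 r1=14 r2=6 r3=14 r4=2 r5=10 r6=15 r7=16
PC=8  sub  r4, r2, r5        | r0=0 r1=14 r2=6 r3=14 r4=65532 r5=10 r6=15 r7=16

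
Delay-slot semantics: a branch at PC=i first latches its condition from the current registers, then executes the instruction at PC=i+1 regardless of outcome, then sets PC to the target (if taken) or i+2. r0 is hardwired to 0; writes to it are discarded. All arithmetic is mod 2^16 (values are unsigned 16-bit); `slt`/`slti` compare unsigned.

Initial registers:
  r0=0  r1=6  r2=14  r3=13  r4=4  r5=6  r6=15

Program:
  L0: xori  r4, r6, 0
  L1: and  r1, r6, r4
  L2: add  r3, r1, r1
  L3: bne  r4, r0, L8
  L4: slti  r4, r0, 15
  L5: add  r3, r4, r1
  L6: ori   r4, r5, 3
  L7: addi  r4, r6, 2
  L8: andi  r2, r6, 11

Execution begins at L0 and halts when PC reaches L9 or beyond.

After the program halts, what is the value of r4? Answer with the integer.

  step pc=0: xori  r4, r6, 0  regs=(0,6,14,13,15,6,15)
  step pc=1: and  r1, r6, r4  regs=(0,15,14,13,15,6,15)
  step pc=2: add  r3, r1, r1  regs=(0,15,14,30,15,6,15)
  step pc=3: bne  r4, r0, L8  cond=T  regs=(0,15,14,30,15,6,15)
  step pc=4: slti  r4, r0, 15  regs=(0,15,14,30,1,6,15)
  step pc=8: andi  r2, r6, 11  regs=(0,15,11,30,1,6,15)

1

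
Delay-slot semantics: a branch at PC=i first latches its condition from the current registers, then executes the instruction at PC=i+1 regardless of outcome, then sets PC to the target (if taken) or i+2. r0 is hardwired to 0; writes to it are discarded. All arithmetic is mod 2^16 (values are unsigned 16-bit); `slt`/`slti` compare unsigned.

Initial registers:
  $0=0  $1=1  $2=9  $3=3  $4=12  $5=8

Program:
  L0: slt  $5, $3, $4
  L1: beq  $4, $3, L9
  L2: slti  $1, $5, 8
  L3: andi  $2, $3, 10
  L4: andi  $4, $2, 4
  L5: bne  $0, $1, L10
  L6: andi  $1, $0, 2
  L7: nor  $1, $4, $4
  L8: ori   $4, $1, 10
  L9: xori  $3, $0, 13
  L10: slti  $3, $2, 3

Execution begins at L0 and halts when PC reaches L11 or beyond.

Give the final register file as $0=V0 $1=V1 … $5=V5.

$0=0 $1=0 $2=2 $3=1 $4=0 $5=1

PC=0  slt  $5, $3, $4        | $0=0 $1=1 $2=9 $3=3 $4=12 $5=1
PC=1  beq  $4, $3, L9        | $0=0 $1=1 $2=9 $3=3 $4=12 $5=1  [not taken]
PC=2  slti  $1, $5, 8        | $0=0 $1=1 $2=9 $3=3 $4=12 $5=1
PC=3  andi  $2, $3, 10       | $0=0 $1=1 $2=2 $3=3 $4=12 $5=1
PC=4  andi  $4, $2, 4        | $0=0 $1=1 $2=2 $3=3 $4=0 $5=1
PC=5  bne  $0, $1, L10       | $0=0 $1=1 $2=2 $3=3 $4=0 $5=1  [TAKEN]
PC=6  andi  $1, $0, 2        | $0=0 $1=0 $2=2 $3=3 $4=0 $5=1
PC=10 slti  $3, $2, 3        | $0=0 $1=0 $2=2 $3=1 $4=0 $5=1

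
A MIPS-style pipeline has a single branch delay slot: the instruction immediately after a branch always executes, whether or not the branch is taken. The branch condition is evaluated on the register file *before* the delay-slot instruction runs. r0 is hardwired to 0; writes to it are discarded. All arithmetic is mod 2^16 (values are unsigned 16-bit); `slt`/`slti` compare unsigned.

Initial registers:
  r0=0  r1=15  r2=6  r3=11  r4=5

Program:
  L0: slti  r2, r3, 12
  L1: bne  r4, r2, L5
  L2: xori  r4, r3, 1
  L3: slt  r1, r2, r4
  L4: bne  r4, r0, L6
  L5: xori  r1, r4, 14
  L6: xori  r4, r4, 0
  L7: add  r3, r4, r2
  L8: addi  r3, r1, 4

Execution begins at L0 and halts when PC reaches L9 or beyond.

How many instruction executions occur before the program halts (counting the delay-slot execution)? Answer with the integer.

7

[0] slti  r2, r3, 12  →  {r0:0, r1:15, r2:1, r3:11, r4:5}
[1] bne  r4, r2, L5  →  {r0:0, r1:15, r2:1, r3:11, r4:5}  ⟨branch taken⟩
[2] xori  r4, r3, 1  →  {r0:0, r1:15, r2:1, r3:11, r4:10}
[5] xori  r1, r4, 14  →  {r0:0, r1:4, r2:1, r3:11, r4:10}
[6] xori  r4, r4, 0  →  {r0:0, r1:4, r2:1, r3:11, r4:10}
[7] add  r3, r4, r2  →  {r0:0, r1:4, r2:1, r3:11, r4:10}
[8] addi  r3, r1, 4  →  {r0:0, r1:4, r2:1, r3:8, r4:10}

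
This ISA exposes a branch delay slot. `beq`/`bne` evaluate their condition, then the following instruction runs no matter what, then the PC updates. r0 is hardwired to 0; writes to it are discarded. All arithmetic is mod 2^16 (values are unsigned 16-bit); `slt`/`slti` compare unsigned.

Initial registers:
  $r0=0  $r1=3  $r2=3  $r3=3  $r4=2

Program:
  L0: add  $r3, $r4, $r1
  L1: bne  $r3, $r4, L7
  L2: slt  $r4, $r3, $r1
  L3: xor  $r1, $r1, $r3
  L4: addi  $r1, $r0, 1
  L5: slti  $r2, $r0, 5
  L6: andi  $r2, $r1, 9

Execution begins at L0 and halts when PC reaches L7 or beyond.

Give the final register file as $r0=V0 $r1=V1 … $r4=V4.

$r0=0 $r1=3 $r2=3 $r3=5 $r4=0

PC=0  add  $r3, $r4, $r1     | $r0=0 $r1=3 $r2=3 $r3=5 $r4=2
PC=1  bne  $r3, $r4, L7      | $r0=0 $r1=3 $r2=3 $r3=5 $r4=2  [TAKEN]
PC=2  slt  $r4, $r3, $r1     | $r0=0 $r1=3 $r2=3 $r3=5 $r4=0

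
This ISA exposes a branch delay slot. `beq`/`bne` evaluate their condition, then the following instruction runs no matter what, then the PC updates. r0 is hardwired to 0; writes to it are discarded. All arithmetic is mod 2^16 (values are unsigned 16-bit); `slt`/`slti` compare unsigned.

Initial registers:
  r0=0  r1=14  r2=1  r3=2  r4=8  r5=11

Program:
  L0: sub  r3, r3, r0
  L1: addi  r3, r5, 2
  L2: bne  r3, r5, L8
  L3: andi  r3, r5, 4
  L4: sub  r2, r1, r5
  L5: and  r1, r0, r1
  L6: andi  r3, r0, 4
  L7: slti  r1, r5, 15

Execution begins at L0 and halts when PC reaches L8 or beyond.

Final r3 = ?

PC=0  sub  r3, r3, r0        | r0=0 r1=14 r2=1 r3=2 r4=8 r5=11
PC=1  addi  r3, r5, 2        | r0=0 r1=14 r2=1 r3=13 r4=8 r5=11
PC=2  bne  r3, r5, L8        | r0=0 r1=14 r2=1 r3=13 r4=8 r5=11  [TAKEN]
PC=3  andi  r3, r5, 4        | r0=0 r1=14 r2=1 r3=0 r4=8 r5=11

0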